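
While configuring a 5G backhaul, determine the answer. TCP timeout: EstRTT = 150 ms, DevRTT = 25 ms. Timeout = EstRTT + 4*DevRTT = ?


Given: EstRTT = 150 ms, DevRTT = 25 ms
Timeout = EstRTT + 4 * DevRTT
4 * DevRTT = 4 * 25 = 100
Timeout = 150 + 100 = 250 ms

250


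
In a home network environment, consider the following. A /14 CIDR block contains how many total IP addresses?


Given: CIDR prefix /14
Host bits = 32 - 14 = 18
Total addresses = 2^18 = 262144

262144


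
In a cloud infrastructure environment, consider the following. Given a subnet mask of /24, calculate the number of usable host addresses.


Given: subnet mask /24
Host bits = 32 - 24 = 8
Total addresses = 2^8 = 256
Usable hosts = 256 - 2 (network + broadcast) = 254

254


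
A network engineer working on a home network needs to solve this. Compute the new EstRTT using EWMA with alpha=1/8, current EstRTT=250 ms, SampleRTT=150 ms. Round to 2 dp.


Given: EstRTT = 250 ms, SampleRTT = 150 ms, alpha = 1/8
New EstRTT = (1 - alpha) * EstRTT + alpha * SampleRTT
(7/8) * 250 = 218.75
(1/8) * 150 = 18.75
New EstRTT = 218.75 + 18.75 = 237.5 ms -> 237.50 ms (2 dp)

237.50


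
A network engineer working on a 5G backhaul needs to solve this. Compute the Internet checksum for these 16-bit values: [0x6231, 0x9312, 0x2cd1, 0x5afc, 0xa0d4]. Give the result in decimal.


Given words: [0x6231, 0x9312, 0x2cd1, 0x5afc, 0xa0d4]
Step 1: Sum all words
Raw sum = 25137 + 37650 + 11473 + 23292 + 41172 = 138724
Step 2: Fold carry: (7652 + 2) = 7654
One's complement = ~7654 & 0xFFFF = 57881

57881


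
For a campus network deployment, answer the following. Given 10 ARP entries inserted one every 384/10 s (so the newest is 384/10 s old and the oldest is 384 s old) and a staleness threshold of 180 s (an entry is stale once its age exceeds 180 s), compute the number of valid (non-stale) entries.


Ages are k * 384/10 s for k = 1..10 (spacing = 38.4000 s).
Entry k is valid iff k * 384/10 <= 180 iff k <= 10 * 180 / 384 = 4.6875
n_valid = floor(4.6875) = 4
(n_stale = 10 - 4 = 6)

4


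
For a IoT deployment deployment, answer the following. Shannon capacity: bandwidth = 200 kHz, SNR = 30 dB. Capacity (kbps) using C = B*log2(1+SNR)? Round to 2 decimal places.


Given: B = 200 kHz, SNR = 30 dB
SNR linear = 10^(30/10) = 1000
1 + SNR = 1001
log2(1001) = 9.9672262588
C = 200 * 1000 * 9.9672262588 = 1993445.2518 bps
C = 1993.445252 kbps -> 1993.45 kbps (2 dp)

1993.45


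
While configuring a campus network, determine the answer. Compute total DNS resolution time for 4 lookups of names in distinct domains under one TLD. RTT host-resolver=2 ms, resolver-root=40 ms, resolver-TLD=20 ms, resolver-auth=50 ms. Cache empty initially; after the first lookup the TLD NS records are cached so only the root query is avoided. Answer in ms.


Lookup 1 (cold cache): local + root + TLD + auth = 2 + 40 + 20 + 50 = 112 ms
Lookups 2..4 (TLD NS cached -> skip root; new domain -> still ask TLD and auth): local + TLD + auth = 2 + 20 + 50 = 72 ms each
Remaining 3 lookups: 3 * 72 = 216 ms
Total = 112 + 216 = 328 ms

328


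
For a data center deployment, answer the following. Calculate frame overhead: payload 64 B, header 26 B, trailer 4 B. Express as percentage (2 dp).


Given: payload = 64 B, header = 26 B, trailer = 4 B
Overhead bytes = header + trailer = 26 + 4 = 30
Total frame = payload + overhead = 64 + 30 = 94
Overhead % = 30 / 94 * 100 = 31.9149% -> 31.91% (2 dp)

31.91


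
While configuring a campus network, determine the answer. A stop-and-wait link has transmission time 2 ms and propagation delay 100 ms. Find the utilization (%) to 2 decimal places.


Given: Ttrans = 2 ms, Tprop = 100 ms
RTT = 2 * Tprop = 2 * 100 = 200 ms
U = Ttrans / (Ttrans + RTT)
U = 2 / (2 + 200)
U = 2 / 202 = 0.009901
U% = 0.99%

0.99


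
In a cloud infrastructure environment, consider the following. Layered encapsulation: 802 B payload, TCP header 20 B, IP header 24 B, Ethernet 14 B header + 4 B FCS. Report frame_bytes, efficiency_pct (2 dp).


TCP segment = 802 + 20 = 822 B
IP packet = 822 + 24 = 846 B
Ethernet frame = 846 + 14 + 4 = 864 B
Efficiency = app / frame = 802 / 864 = 0.928241 = 92.8241% -> 92.82% (2 dp)

864, 92.82


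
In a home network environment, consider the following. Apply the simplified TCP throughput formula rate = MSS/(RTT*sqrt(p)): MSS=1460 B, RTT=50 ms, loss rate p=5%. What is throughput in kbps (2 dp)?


Given: MSS = 1460 bytes, RTT = 50 ms, loss = 5%
RTT in seconds = 50 / 1000 = 0.05
Loss rate = 5% = 0.05
sqrt(loss) = sqrt(0.05) = 0.223606797750
Throughput (bytes/s) = 1460 / (0.05 * 0.223606797750) = 130586.3699
Throughput (kbps) = 130586.3699 * 8 / 1000 = 1044.690959 -> 1044.69 kbps (2 dp)

1044.69


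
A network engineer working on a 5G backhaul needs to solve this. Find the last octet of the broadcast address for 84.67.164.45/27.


Given: IP = 84.67.164.45, prefix = /27
Host bits = 32 - 27 = 5
Network last octet = 45 AND mask = 32
Host part size = 2^5 - 1 = 31
Broadcast last octet = 32 OR 31 = 63

63


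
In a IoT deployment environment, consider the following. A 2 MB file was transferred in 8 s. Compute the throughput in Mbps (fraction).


Given: file = 2 MB, time = 8 s
File in Mb = 2 * 8 = 16 Mb
Throughput = 16 / 8 Mbps
Throughput = 2 Mbps

2


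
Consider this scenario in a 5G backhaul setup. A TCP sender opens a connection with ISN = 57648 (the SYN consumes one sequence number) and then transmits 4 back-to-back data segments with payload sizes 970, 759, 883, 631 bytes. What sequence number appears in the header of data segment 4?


The SYN occupies sequence number ISN = 57648, so the first data byte is ISN + 1 = 57649.
SEQ of data segment i = (ISN + 1) + sum of payload sizes of segments 1..i-1.
Segment 1: SEQ = 57649, payload = 970 bytes
Segment 2: SEQ = 58619, payload = 759 bytes
Segment 3: SEQ = 59378, payload = 883 bytes
Segment 4: SEQ = 60261, payload = 631 bytes
SEQ of segment 4 = 57649 + 970 + 759 + 883 = 60261

60261


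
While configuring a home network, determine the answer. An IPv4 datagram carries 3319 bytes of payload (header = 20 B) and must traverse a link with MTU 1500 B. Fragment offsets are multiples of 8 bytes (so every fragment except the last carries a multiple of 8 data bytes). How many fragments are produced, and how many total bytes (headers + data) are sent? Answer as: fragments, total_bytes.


Max data per non-final fragment = floor((MTU - header)/8)*8 = floor((1500 - 20)/8)*8 = floor(1480/8)*8 = 1480 B
Final fragment needs no 8-byte alignment: it can carry up to MTU - header = 1480 B
Non-final fragments needed = ceil((payload - 1480) / 1480) = ceil(1839/1480) = ceil(1.2426) = 2
Number of fragments = 2 + 1 = 3
Fragment sizes (data): 2 * 1480 B + 359 B (last, 359 <= 1480 OK)
Total bytes sent = payload + n_frags * header = 3319 + 3*20 = 3319 + 60 = 3379 B

3, 3379


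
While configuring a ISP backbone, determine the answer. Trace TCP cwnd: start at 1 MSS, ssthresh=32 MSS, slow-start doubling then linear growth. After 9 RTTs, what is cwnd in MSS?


RTT 0: cwnd = 1 MSS (initial)
RTT 1: cwnd = 2 MSS (slow start, doubled)
RTT 2: cwnd = 4 MSS (slow start, doubled)
RTT 3: cwnd = 8 MSS (slow start, doubled)
RTT 4: cwnd = 16 MSS (slow start, doubled)
RTT 5: cwnd = 32 MSS (slow start, doubled)
RTT 6: cwnd = 33 MSS (congestion avoidance, +1)
RTT 7: cwnd = 34 MSS (congestion avoidance, +1)
RTT 8: cwnd = 35 MSS (congestion avoidance, +1)
RTT 9: cwnd = 36 MSS (congestion avoidance, +1)

36


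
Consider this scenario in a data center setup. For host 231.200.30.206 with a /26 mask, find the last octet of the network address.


Given: IP = 231.200.30.206, prefix = /26
Subnet mask = 255.255.255.192
Last octet of IP: 206
Last octet of mask: 192
Network last octet = 206 AND 192 = 192

192


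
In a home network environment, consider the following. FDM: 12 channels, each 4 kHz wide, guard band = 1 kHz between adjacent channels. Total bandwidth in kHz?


Given: 12 channels, 4 kHz each, guard = 1 kHz
Channel bandwidth = 12 * 4 = 48 kHz
Guard bands = 11 gaps * 1 kHz = 11 kHz
Total = 48 + 11 = 59 kHz

59


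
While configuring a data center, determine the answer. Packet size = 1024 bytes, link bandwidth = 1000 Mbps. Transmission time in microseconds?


Given: packet = 1024 bytes, bandwidth = 1000 Mbps
Packet in bits = 1024 * 8 = 8192 bits
Bandwidth = 1000 * 10^6 = 1000000000 bps
Time = 8192 / 1000000000 seconds
Time in us = 8192 * 10^6 / 1000000000 = 8.192

8.192


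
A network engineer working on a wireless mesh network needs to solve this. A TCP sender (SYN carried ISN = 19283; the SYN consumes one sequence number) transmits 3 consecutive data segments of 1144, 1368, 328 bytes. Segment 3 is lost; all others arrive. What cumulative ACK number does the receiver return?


SYN uses sequence number 19283; first data byte = ISN + 1 = 19284.
Segment 1: SEQ = 19284, len = 1144 B, covers [19284, 20427]
Segment 2: SEQ = 20428, len = 1368 B, covers [20428, 21795]
Segment 3: SEQ = 21796, len = 328 B, covers [21796, 22123] [LOST]
In-order data received: bytes [19284, 21795] (segments 1..2).
Segment 3 missing -> gap begins at byte 21796.
Cumulative ACK = next expected in-order byte = 19284 + 1144 + 1368 = 21796

21796


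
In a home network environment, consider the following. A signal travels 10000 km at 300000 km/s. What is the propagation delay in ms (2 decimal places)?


Given: distance = 10000 km, speed = 300000 km/s
Delay = distance / speed = 10000 / 300000 seconds
Delay in ms = 10000 * 1000 / 300000
Delay = 33.3333 ms
Rounded to 2 dp = 33.33 ms

33.33


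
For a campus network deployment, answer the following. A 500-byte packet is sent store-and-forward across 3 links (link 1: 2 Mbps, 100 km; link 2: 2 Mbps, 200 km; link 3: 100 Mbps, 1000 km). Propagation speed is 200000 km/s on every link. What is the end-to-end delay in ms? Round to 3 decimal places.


Packet = 500 bytes = 4000 bits. Store-and-forward: sum (t_trans + t_prop) per link.
Link 1: t_trans = 4000/(2*10^6) s = 2.0000 ms; t_prop = 100/200000 s = 0.5000 ms; subtotal = 2.5000 ms
Link 2: t_trans = 4000/(2*10^6) s = 2.0000 ms; t_prop = 200/200000 s = 1.0000 ms; subtotal = 3.0000 ms
Link 3: t_trans = 4000/(100*10^6) s = 0.0400 ms; t_prop = 1000/200000 s = 5.0000 ms; subtotal = 5.0400 ms
End-to-end = 2.5000 + 3.0000 + 5.0400 = 10.5400 ms -> 10.540 ms (3 dp)

10.540


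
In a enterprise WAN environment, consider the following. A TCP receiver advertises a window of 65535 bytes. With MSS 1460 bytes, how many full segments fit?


Given: RWND = 65535 bytes, MSS = 1460 bytes
Full segments = floor(RWND / MSS)
Full segments = floor(65535 / 1460)
Full segments = floor(44.887) = 44

44


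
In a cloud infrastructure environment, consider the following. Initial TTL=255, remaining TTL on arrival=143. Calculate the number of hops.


Given: initial TTL = 255, received TTL = 143
Hops = initial TTL - received TTL
Hops = 255 - 143 = 112

112


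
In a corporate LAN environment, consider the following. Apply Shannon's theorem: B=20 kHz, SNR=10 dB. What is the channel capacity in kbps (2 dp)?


Given: B = 20 kHz, SNR = 10 dB
SNR linear = 10^(10/10) = 10
1 + SNR = 11
log2(11) = 3.4594316186
C = 20 * 1000 * 3.4594316186 = 69188.6324 bps
C = 69.188632 kbps -> 69.19 kbps (2 dp)

69.19


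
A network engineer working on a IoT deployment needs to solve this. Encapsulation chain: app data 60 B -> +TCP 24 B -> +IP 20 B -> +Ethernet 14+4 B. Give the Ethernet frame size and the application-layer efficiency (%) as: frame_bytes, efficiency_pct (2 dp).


TCP segment = 60 + 24 = 84 B
IP packet = 84 + 20 = 104 B
Ethernet frame = 104 + 14 + 4 = 122 B
Efficiency = app / frame = 60 / 122 = 0.491803 = 49.1803% -> 49.18% (2 dp)

122, 49.18


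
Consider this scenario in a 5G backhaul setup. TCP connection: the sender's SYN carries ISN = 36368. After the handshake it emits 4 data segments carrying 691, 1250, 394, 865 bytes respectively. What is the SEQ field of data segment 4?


The SYN occupies sequence number ISN = 36368, so the first data byte is ISN + 1 = 36369.
SEQ of data segment i = (ISN + 1) + sum of payload sizes of segments 1..i-1.
Segment 1: SEQ = 36369, payload = 691 bytes
Segment 2: SEQ = 37060, payload = 1250 bytes
Segment 3: SEQ = 38310, payload = 394 bytes
Segment 4: SEQ = 38704, payload = 865 bytes
SEQ of segment 4 = 36369 + 691 + 1250 + 394 = 38704

38704


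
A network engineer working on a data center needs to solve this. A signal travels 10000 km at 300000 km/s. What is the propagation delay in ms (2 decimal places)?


Given: distance = 10000 km, speed = 300000 km/s
Delay = distance / speed = 10000 / 300000 seconds
Delay in ms = 10000 * 1000 / 300000
Delay = 33.3333 ms
Rounded to 2 dp = 33.33 ms

33.33


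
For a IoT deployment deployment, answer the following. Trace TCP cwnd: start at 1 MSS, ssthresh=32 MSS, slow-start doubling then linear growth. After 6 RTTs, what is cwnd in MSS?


RTT 0: cwnd = 1 MSS (initial)
RTT 1: cwnd = 2 MSS (slow start, doubled)
RTT 2: cwnd = 4 MSS (slow start, doubled)
RTT 3: cwnd = 8 MSS (slow start, doubled)
RTT 4: cwnd = 16 MSS (slow start, doubled)
RTT 5: cwnd = 32 MSS (slow start, doubled)
RTT 6: cwnd = 33 MSS (congestion avoidance, +1)

33


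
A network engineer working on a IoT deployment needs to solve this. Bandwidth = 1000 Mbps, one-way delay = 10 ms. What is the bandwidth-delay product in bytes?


Given: bandwidth = 1000 Mbps, delay = 10 ms
BDP in bits = 1000 * 10^6 * 10 / 1000
BDP in bits = 10000000
BDP in bytes = 10000000 / 8 = 1250000

1250000


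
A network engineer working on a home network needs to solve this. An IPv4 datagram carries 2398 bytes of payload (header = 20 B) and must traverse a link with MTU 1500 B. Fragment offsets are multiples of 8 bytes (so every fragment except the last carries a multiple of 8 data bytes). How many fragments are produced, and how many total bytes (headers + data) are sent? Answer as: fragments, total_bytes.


Max data per non-final fragment = floor((MTU - header)/8)*8 = floor((1500 - 20)/8)*8 = floor(1480/8)*8 = 1480 B
Final fragment needs no 8-byte alignment: it can carry up to MTU - header = 1480 B
Non-final fragments needed = ceil((payload - 1480) / 1480) = ceil(918/1480) = ceil(0.6203) = 1
Number of fragments = 1 + 1 = 2
Fragment sizes (data): 1 * 1480 B + 918 B (last, 918 <= 1480 OK)
Total bytes sent = payload + n_frags * header = 2398 + 2*20 = 2398 + 40 = 2438 B

2, 2438


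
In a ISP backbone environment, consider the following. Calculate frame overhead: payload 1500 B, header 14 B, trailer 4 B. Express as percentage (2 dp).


Given: payload = 1500 B, header = 14 B, trailer = 4 B
Overhead bytes = header + trailer = 14 + 4 = 18
Total frame = payload + overhead = 1500 + 18 = 1518
Overhead % = 18 / 1518 * 100 = 1.1858% -> 1.19% (2 dp)

1.19


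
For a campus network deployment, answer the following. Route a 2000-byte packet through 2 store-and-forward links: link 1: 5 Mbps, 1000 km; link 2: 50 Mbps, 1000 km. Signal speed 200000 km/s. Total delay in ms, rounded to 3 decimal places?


Packet = 2000 bytes = 16000 bits. Store-and-forward: sum (t_trans + t_prop) per link.
Link 1: t_trans = 16000/(5*10^6) s = 3.2000 ms; t_prop = 1000/200000 s = 5.0000 ms; subtotal = 8.2000 ms
Link 2: t_trans = 16000/(50*10^6) s = 0.3200 ms; t_prop = 1000/200000 s = 5.0000 ms; subtotal = 5.3200 ms
End-to-end = 8.2000 + 5.3200 = 13.5200 ms -> 13.520 ms (3 dp)

13.520


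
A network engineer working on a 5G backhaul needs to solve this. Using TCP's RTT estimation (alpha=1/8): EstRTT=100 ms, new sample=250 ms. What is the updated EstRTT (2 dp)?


Given: EstRTT = 100 ms, SampleRTT = 250 ms, alpha = 1/8
New EstRTT = (1 - alpha) * EstRTT + alpha * SampleRTT
(7/8) * 100 = 87.5
(1/8) * 250 = 31.25
New EstRTT = 87.5 + 31.25 = 118.75 ms -> 118.75 ms (2 dp)

118.75


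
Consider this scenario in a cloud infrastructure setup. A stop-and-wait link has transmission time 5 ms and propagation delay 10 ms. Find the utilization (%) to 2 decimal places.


Given: Ttrans = 5 ms, Tprop = 10 ms
RTT = 2 * Tprop = 2 * 10 = 20 ms
U = Ttrans / (Ttrans + RTT)
U = 5 / (5 + 20)
U = 5 / 25 = 0.2
U% = 20.00%

20.00


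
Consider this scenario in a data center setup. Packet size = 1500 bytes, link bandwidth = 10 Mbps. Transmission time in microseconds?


Given: packet = 1500 bytes, bandwidth = 10 Mbps
Packet in bits = 1500 * 8 = 12000 bits
Bandwidth = 10 * 10^6 = 10000000 bps
Time = 12000 / 10000000 seconds
Time in us = 12000 * 10^6 / 10000000 = 1200

1200


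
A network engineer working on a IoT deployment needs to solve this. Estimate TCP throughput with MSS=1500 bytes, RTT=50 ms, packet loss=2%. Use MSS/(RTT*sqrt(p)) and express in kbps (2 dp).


Given: MSS = 1500 bytes, RTT = 50 ms, loss = 2%
RTT in seconds = 50 / 1000 = 0.05
Loss rate = 2% = 0.02
sqrt(loss) = sqrt(0.02) = 0.141421356237
Throughput (bytes/s) = 1500 / (0.05 * 0.141421356237) = 212132.0344
Throughput (kbps) = 212132.0344 * 8 / 1000 = 1697.056275 -> 1697.06 kbps (2 dp)

1697.06


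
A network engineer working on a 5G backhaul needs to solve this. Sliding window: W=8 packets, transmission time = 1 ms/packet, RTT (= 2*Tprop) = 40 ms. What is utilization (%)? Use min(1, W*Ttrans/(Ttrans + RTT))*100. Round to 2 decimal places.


Given: W = 8, Ttrans = 1 ms, RTT = 40 ms (= 2 * Tprop, Tprop = 20 ms)
Cycle time = Ttrans + RTT = 1 + 40 = 41 ms (first packet sent until its ACK returns)
W * Ttrans = 8 * 1 = 8 ms of sending per cycle
W * Ttrans / (Ttrans + RTT) = 8 / 41 = 0.195122
U = min(1, 0.195122) = 0.195122
U% = 19.51%

19.51


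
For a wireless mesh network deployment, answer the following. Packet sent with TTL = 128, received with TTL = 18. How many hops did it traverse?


Given: initial TTL = 128, received TTL = 18
Hops = initial TTL - received TTL
Hops = 128 - 18 = 110

110


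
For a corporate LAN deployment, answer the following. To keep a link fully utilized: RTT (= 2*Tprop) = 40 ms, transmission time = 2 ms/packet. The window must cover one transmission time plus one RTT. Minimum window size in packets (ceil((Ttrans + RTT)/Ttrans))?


Given: Ttrans = 2 ms, RTT = 40 ms (= 2 * Tprop, Tprop = 20 ms)
Time until first ACK returns = Ttrans + RTT = 2 + 40 = 42 ms
Need W * Ttrans >= Ttrans + RTT  ->  W >= (Ttrans + RTT) / Ttrans
(Ttrans + RTT) / Ttrans = 42 / 2 = 21
W_min = ceil(21) = 21

21


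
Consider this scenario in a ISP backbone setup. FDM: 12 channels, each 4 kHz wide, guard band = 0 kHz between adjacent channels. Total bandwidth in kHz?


Given: 12 channels, 4 kHz each, guard = 0 kHz
Channel bandwidth = 12 * 4 = 48 kHz
Guard bands = 11 gaps * 0 kHz = 0 kHz
Total = 48 + 0 = 48 kHz

48


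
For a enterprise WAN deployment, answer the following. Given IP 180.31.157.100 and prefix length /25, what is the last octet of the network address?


Given: IP = 180.31.157.100, prefix = /25
Subnet mask = 255.255.255.128
Last octet of IP: 100
Last octet of mask: 128
Network last octet = 100 AND 128 = 0

0


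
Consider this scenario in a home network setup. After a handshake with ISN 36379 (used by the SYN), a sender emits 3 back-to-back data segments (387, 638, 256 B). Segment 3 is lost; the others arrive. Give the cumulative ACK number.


SYN uses sequence number 36379; first data byte = ISN + 1 = 36380.
Segment 1: SEQ = 36380, len = 387 B, covers [36380, 36766]
Segment 2: SEQ = 36767, len = 638 B, covers [36767, 37404]
Segment 3: SEQ = 37405, len = 256 B, covers [37405, 37660] [LOST]
In-order data received: bytes [36380, 37404] (segments 1..2).
Segment 3 missing -> gap begins at byte 37405.
Cumulative ACK = next expected in-order byte = 36380 + 387 + 638 = 37405

37405


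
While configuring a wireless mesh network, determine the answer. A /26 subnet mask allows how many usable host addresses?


Given: subnet mask /26
Host bits = 32 - 26 = 6
Total addresses = 2^6 = 64
Usable hosts = 64 - 2 (network + broadcast) = 62

62


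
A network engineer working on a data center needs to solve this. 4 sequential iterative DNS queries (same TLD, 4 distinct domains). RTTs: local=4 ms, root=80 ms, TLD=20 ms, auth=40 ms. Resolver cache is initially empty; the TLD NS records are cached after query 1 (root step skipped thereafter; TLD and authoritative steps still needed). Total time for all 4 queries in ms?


Lookup 1 (cold cache): local + root + TLD + auth = 4 + 80 + 20 + 40 = 144 ms
Lookups 2..4 (TLD NS cached -> skip root; new domain -> still ask TLD and auth): local + TLD + auth = 4 + 20 + 40 = 64 ms each
Remaining 3 lookups: 3 * 64 = 192 ms
Total = 144 + 192 = 336 ms

336


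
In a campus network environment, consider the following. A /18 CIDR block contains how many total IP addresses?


Given: CIDR prefix /18
Host bits = 32 - 18 = 14
Total addresses = 2^14 = 16384

16384


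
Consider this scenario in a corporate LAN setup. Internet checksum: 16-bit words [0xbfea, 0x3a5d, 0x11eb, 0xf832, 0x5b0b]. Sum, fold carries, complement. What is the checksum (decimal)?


Given words: [0xbfea, 0x3a5d, 0x11eb, 0xf832, 0x5b0b]
Step 1: Sum all words
Raw sum = 49130 + 14941 + 4587 + 63538 + 23307 = 155503
Step 2: Fold carry: (24431 + 2) = 24433
One's complement = ~24433 & 0xFFFF = 41102

41102


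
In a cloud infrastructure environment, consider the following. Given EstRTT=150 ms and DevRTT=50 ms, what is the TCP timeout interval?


Given: EstRTT = 150 ms, DevRTT = 50 ms
Timeout = EstRTT + 4 * DevRTT
4 * DevRTT = 4 * 50 = 200
Timeout = 150 + 200 = 350 ms

350


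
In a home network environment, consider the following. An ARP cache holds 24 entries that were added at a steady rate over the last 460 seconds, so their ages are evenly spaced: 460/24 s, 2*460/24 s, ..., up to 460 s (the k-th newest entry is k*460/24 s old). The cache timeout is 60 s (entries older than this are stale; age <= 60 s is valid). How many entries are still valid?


Ages are k * 460/24 s for k = 1..24 (spacing = 19.1667 s).
Entry k is valid iff k * 460/24 <= 60 iff k <= 24 * 60 / 460 = 3.1304
n_valid = floor(3.1304) = 3
(n_stale = 24 - 3 = 21)

3


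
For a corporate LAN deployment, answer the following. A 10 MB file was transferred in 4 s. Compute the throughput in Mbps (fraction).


Given: file = 10 MB, time = 4 s
File in Mb = 10 * 8 = 80 Mb
Throughput = 80 / 4 Mbps
Throughput = 20 Mbps

20


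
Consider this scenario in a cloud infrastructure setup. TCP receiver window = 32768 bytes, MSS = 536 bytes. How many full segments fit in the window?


Given: RWND = 32768 bytes, MSS = 536 bytes
Full segments = floor(RWND / MSS)
Full segments = floor(32768 / 536)
Full segments = floor(61.1343) = 61

61


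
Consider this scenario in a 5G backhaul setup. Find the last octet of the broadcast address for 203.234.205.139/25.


Given: IP = 203.234.205.139, prefix = /25
Host bits = 32 - 25 = 7
Network last octet = 139 AND mask = 128
Host part size = 2^7 - 1 = 127
Broadcast last octet = 128 OR 127 = 255

255


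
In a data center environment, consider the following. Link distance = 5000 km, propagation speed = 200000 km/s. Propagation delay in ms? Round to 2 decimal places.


Given: distance = 5000 km, speed = 200000 km/s
Delay = distance / speed = 5000 / 200000 seconds
Delay in ms = 5000 * 1000 / 200000
Delay = 25.0000 ms
Rounded to 2 dp = 25.00 ms

25.00


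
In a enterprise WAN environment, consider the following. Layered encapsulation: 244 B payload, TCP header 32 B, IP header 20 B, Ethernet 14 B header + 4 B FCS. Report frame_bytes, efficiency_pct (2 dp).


TCP segment = 244 + 32 = 276 B
IP packet = 276 + 20 = 296 B
Ethernet frame = 296 + 14 + 4 = 314 B
Efficiency = app / frame = 244 / 314 = 0.777070 = 77.7070% -> 77.71% (2 dp)

314, 77.71


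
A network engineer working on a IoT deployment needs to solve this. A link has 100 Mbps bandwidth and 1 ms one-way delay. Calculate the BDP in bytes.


Given: bandwidth = 100 Mbps, delay = 1 ms
BDP in bits = 100 * 10^6 * 1 / 1000
BDP in bits = 100000
BDP in bytes = 100000 / 8 = 12500

12500


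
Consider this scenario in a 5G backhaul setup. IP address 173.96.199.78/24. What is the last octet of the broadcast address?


Given: IP = 173.96.199.78, prefix = /24
Host bits = 32 - 24 = 8
Network last octet = 78 AND mask = 0
Host part size = 2^8 - 1 = 255
Broadcast last octet = 0 OR 255 = 255

255


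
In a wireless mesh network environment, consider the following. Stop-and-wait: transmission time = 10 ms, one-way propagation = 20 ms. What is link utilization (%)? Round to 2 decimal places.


Given: Ttrans = 10 ms, Tprop = 20 ms
RTT = 2 * Tprop = 2 * 20 = 40 ms
U = Ttrans / (Ttrans + RTT)
U = 10 / (10 + 40)
U = 10 / 50 = 0.2
U% = 20.00%

20.00


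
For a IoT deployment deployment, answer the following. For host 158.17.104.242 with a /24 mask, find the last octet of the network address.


Given: IP = 158.17.104.242, prefix = /24
Subnet mask = 255.255.255.0
Last octet of IP: 242
Last octet of mask: 0
Network last octet = 242 AND 0 = 0

0


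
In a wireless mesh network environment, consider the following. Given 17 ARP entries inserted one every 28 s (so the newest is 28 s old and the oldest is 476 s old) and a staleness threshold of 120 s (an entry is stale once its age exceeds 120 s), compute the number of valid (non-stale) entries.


Ages are k * 476/17 s for k = 1..17 (spacing = 28.0000 s).
Entry k is valid iff k * 476/17 <= 120 iff k <= 17 * 120 / 476 = 4.2857
n_valid = floor(4.2857) = 4
(n_stale = 17 - 4 = 13)

4


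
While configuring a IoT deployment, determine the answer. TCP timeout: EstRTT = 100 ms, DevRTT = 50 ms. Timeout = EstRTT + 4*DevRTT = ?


Given: EstRTT = 100 ms, DevRTT = 50 ms
Timeout = EstRTT + 4 * DevRTT
4 * DevRTT = 4 * 50 = 200
Timeout = 100 + 200 = 300 ms

300


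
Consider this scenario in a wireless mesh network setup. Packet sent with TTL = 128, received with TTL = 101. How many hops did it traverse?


Given: initial TTL = 128, received TTL = 101
Hops = initial TTL - received TTL
Hops = 128 - 101 = 27

27


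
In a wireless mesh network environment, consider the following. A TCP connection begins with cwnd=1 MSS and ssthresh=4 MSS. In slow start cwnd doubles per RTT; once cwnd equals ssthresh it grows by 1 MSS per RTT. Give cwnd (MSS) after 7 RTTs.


RTT 0: cwnd = 1 MSS (initial)
RTT 1: cwnd = 2 MSS (slow start, doubled)
RTT 2: cwnd = 4 MSS (slow start, doubled)
RTT 3: cwnd = 5 MSS (congestion avoidance, +1)
RTT 4: cwnd = 6 MSS (congestion avoidance, +1)
RTT 5: cwnd = 7 MSS (congestion avoidance, +1)
RTT 6: cwnd = 8 MSS (congestion avoidance, +1)
RTT 7: cwnd = 9 MSS (congestion avoidance, +1)

9


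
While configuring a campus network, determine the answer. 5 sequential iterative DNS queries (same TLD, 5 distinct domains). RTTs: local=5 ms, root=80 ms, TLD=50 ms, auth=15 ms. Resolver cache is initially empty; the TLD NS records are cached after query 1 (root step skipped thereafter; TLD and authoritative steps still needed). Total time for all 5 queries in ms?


Lookup 1 (cold cache): local + root + TLD + auth = 5 + 80 + 50 + 15 = 150 ms
Lookups 2..5 (TLD NS cached -> skip root; new domain -> still ask TLD and auth): local + TLD + auth = 5 + 50 + 15 = 70 ms each
Remaining 4 lookups: 4 * 70 = 280 ms
Total = 150 + 280 = 430 ms

430


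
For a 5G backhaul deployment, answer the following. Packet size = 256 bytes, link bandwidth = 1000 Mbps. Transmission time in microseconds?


Given: packet = 256 bytes, bandwidth = 1000 Mbps
Packet in bits = 256 * 8 = 2048 bits
Bandwidth = 1000 * 10^6 = 1000000000 bps
Time = 2048 / 1000000000 seconds
Time in us = 2048 * 10^6 / 1000000000 = 2.048

2.048


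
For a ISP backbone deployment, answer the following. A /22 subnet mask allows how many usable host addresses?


Given: subnet mask /22
Host bits = 32 - 22 = 10
Total addresses = 2^10 = 1024
Usable hosts = 1024 - 2 (network + broadcast) = 1022

1022


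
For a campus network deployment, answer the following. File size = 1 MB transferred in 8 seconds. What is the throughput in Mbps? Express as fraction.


Given: file = 1 MB, time = 8 s
File in Mb = 1 * 8 = 8 Mb
Throughput = 8 / 8 Mbps
Throughput = 1 Mbps

1


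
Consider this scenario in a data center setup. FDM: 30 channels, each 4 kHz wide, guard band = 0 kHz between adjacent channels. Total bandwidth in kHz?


Given: 30 channels, 4 kHz each, guard = 0 kHz
Channel bandwidth = 30 * 4 = 120 kHz
Guard bands = 29 gaps * 0 kHz = 0 kHz
Total = 120 + 0 = 120 kHz

120


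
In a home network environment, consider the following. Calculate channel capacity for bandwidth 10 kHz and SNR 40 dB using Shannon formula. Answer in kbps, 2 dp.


Given: B = 10 kHz, SNR = 40 dB
SNR linear = 10^(40/10) = 10000
1 + SNR = 10001
log2(10001) = 13.2878566418
C = 10 * 1000 * 13.2878566418 = 132878.5664 bps
C = 132.878566 kbps -> 132.88 kbps (2 dp)

132.88


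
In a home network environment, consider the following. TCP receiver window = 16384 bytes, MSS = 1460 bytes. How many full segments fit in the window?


Given: RWND = 16384 bytes, MSS = 1460 bytes
Full segments = floor(RWND / MSS)
Full segments = floor(16384 / 1460)
Full segments = floor(11.2219) = 11

11


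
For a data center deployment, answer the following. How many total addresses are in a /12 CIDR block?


Given: CIDR prefix /12
Host bits = 32 - 12 = 20
Total addresses = 2^20 = 1048576

1048576


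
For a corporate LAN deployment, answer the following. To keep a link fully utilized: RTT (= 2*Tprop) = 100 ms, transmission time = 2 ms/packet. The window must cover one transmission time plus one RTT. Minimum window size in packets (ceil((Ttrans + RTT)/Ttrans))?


Given: Ttrans = 2 ms, RTT = 100 ms (= 2 * Tprop, Tprop = 50 ms)
Time until first ACK returns = Ttrans + RTT = 2 + 100 = 102 ms
Need W * Ttrans >= Ttrans + RTT  ->  W >= (Ttrans + RTT) / Ttrans
(Ttrans + RTT) / Ttrans = 102 / 2 = 51
W_min = ceil(51) = 51

51


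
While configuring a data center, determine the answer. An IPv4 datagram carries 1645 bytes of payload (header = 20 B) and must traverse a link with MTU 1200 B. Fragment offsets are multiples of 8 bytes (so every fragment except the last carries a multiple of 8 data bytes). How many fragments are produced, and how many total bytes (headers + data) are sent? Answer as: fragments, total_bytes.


Max data per non-final fragment = floor((MTU - header)/8)*8 = floor((1200 - 20)/8)*8 = floor(1180/8)*8 = 1176 B
Final fragment needs no 8-byte alignment: it can carry up to MTU - header = 1180 B
Non-final fragments needed = ceil((payload - 1180) / 1176) = ceil(465/1176) = ceil(0.3954) = 1
Number of fragments = 1 + 1 = 2
Fragment sizes (data): 1 * 1176 B + 469 B (last, 469 <= 1180 OK)
Total bytes sent = payload + n_frags * header = 1645 + 2*20 = 1645 + 40 = 1685 B

2, 1685


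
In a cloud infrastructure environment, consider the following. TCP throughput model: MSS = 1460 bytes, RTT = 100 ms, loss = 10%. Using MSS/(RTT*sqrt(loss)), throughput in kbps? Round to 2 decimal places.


Given: MSS = 1460 bytes, RTT = 100 ms, loss = 10%
RTT in seconds = 100 / 1000 = 0.1
Loss rate = 10% = 0.1
sqrt(loss) = sqrt(0.1) = 0.316227766017
Throughput (bytes/s) = 1460 / (0.1 * 0.316227766017) = 46169.2538
Throughput (kbps) = 46169.2538 * 8 / 1000 = 369.354031 -> 369.35 kbps (2 dp)

369.35


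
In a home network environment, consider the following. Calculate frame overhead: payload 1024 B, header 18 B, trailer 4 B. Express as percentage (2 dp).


Given: payload = 1024 B, header = 18 B, trailer = 4 B
Overhead bytes = header + trailer = 18 + 4 = 22
Total frame = payload + overhead = 1024 + 22 = 1046
Overhead % = 22 / 1046 * 100 = 2.1033% -> 2.10% (2 dp)

2.10


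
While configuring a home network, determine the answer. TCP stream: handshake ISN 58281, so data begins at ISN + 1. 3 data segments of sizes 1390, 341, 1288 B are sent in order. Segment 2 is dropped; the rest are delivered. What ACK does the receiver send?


SYN uses sequence number 58281; first data byte = ISN + 1 = 58282.
Segment 1: SEQ = 58282, len = 1390 B, covers [58282, 59671]
Segment 2: SEQ = 59672, len = 341 B, covers [59672, 60012] [LOST]
Segment 3: SEQ = 60013, len = 1288 B, covers [60013, 61300]
In-order data received: bytes [58282, 59671] (segments 1..1).
Segment 2 missing -> gap begins at byte 59672; later segments buffered out of order.
Cumulative ACK = next expected in-order byte = 58282 + 1390 = 59672

59672


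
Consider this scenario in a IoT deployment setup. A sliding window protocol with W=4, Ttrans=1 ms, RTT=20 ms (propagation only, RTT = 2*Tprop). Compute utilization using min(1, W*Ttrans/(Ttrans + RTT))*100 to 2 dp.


Given: W = 4, Ttrans = 1 ms, RTT = 20 ms (= 2 * Tprop, Tprop = 10 ms)
Cycle time = Ttrans + RTT = 1 + 20 = 21 ms (first packet sent until its ACK returns)
W * Ttrans = 4 * 1 = 4 ms of sending per cycle
W * Ttrans / (Ttrans + RTT) = 4 / 21 = 0.190476
U = min(1, 0.190476) = 0.190476
U% = 19.05%

19.05


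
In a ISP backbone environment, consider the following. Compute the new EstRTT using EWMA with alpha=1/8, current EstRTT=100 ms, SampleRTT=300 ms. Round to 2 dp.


Given: EstRTT = 100 ms, SampleRTT = 300 ms, alpha = 1/8
New EstRTT = (1 - alpha) * EstRTT + alpha * SampleRTT
(7/8) * 100 = 87.5
(1/8) * 300 = 37.5
New EstRTT = 87.5 + 37.5 = 125 ms -> 125.00 ms (2 dp)

125.00


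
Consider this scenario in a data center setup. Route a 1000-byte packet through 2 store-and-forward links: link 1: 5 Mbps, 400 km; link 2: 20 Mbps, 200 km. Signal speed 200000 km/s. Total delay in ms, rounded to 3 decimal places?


Packet = 1000 bytes = 8000 bits. Store-and-forward: sum (t_trans + t_prop) per link.
Link 1: t_trans = 8000/(5*10^6) s = 1.6000 ms; t_prop = 400/200000 s = 2.0000 ms; subtotal = 3.6000 ms
Link 2: t_trans = 8000/(20*10^6) s = 0.4000 ms; t_prop = 200/200000 s = 1.0000 ms; subtotal = 1.4000 ms
End-to-end = 3.6000 + 1.4000 = 5.0000 ms -> 5.000 ms (3 dp)

5.000


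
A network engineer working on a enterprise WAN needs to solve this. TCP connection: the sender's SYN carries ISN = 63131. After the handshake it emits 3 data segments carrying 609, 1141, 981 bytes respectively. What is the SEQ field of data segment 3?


The SYN occupies sequence number ISN = 63131, so the first data byte is ISN + 1 = 63132.
SEQ of data segment i = (ISN + 1) + sum of payload sizes of segments 1..i-1.
Segment 1: SEQ = 63132, payload = 609 bytes
Segment 2: SEQ = 63741, payload = 1141 bytes
Segment 3: SEQ = 64882, payload = 981 bytes
SEQ of segment 3 = 63132 + 609 + 1141 = 64882

64882


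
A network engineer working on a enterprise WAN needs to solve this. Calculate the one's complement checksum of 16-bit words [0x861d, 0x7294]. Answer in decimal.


Given words: [0x861d, 0x7294]
Step 1: Sum all words
Raw sum = 34333 + 29332 = 63665
One's complement = ~63665 & 0xFFFF = 1870

1870


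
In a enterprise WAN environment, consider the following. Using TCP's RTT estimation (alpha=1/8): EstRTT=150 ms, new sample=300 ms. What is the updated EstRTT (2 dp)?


Given: EstRTT = 150 ms, SampleRTT = 300 ms, alpha = 1/8
New EstRTT = (1 - alpha) * EstRTT + alpha * SampleRTT
(7/8) * 150 = 131.25
(1/8) * 300 = 37.5
New EstRTT = 131.25 + 37.5 = 168.75 ms -> 168.75 ms (2 dp)

168.75


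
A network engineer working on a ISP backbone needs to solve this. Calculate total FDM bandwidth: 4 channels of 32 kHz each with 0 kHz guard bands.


Given: 4 channels, 32 kHz each, guard = 0 kHz
Channel bandwidth = 4 * 32 = 128 kHz
Guard bands = 3 gaps * 0 kHz = 0 kHz
Total = 128 + 0 = 128 kHz

128


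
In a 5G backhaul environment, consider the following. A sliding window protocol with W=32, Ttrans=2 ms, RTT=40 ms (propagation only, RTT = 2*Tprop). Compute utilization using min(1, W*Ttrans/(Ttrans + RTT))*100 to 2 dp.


Given: W = 32, Ttrans = 2 ms, RTT = 40 ms (= 2 * Tprop, Tprop = 20 ms)
Cycle time = Ttrans + RTT = 2 + 40 = 42 ms (first packet sent until its ACK returns)
W * Ttrans = 32 * 2 = 64 ms of sending per cycle
W * Ttrans / (Ttrans + RTT) = 64 / 42 = 1.523810
U = min(1, 1.523810) = 1.000000
U% = 100.00%

100.00


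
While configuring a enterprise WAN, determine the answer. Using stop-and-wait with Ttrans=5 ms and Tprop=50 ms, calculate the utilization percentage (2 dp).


Given: Ttrans = 5 ms, Tprop = 50 ms
RTT = 2 * Tprop = 2 * 50 = 100 ms
U = Ttrans / (Ttrans + RTT)
U = 5 / (5 + 100)
U = 5 / 105 = 0.047619
U% = 4.76%

4.76


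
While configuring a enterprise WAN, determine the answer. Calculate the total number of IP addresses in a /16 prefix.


Given: CIDR prefix /16
Host bits = 32 - 16 = 16
Total addresses = 2^16 = 65536

65536


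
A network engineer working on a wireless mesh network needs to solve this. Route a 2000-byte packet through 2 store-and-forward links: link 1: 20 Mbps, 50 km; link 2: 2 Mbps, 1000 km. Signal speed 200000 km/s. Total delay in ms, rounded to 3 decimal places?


Packet = 2000 bytes = 16000 bits. Store-and-forward: sum (t_trans + t_prop) per link.
Link 1: t_trans = 16000/(20*10^6) s = 0.8000 ms; t_prop = 50/200000 s = 0.2500 ms; subtotal = 1.0500 ms
Link 2: t_trans = 16000/(2*10^6) s = 8.0000 ms; t_prop = 1000/200000 s = 5.0000 ms; subtotal = 13.0000 ms
End-to-end = 1.0500 + 13.0000 = 14.0500 ms -> 14.050 ms (3 dp)

14.050


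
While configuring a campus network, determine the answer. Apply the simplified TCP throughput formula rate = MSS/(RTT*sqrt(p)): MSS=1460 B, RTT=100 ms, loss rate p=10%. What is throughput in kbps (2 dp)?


Given: MSS = 1460 bytes, RTT = 100 ms, loss = 10%
RTT in seconds = 100 / 1000 = 0.1
Loss rate = 10% = 0.1
sqrt(loss) = sqrt(0.1) = 0.316227766017
Throughput (bytes/s) = 1460 / (0.1 * 0.316227766017) = 46169.2538
Throughput (kbps) = 46169.2538 * 8 / 1000 = 369.354031 -> 369.35 kbps (2 dp)

369.35


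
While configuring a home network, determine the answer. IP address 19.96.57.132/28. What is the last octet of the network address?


Given: IP = 19.96.57.132, prefix = /28
Subnet mask = 255.255.255.240
Last octet of IP: 132
Last octet of mask: 240
Network last octet = 132 AND 240 = 128

128


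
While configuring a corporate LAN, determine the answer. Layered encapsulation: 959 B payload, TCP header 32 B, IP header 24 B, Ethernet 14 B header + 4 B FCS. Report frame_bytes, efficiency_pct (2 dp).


TCP segment = 959 + 32 = 991 B
IP packet = 991 + 24 = 1015 B
Ethernet frame = 1015 + 14 + 4 = 1033 B
Efficiency = app / frame = 959 / 1033 = 0.928364 = 92.8364% -> 92.84% (2 dp)

1033, 92.84


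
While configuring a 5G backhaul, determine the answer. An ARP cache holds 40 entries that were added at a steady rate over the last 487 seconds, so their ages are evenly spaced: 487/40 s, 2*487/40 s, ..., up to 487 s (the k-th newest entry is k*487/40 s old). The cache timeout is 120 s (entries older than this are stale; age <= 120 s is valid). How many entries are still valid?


Ages are k * 487/40 s for k = 1..40 (spacing = 12.1750 s).
Entry k is valid iff k * 487/40 <= 120 iff k <= 40 * 120 / 487 = 9.8563
n_valid = floor(9.8563) = 9
(n_stale = 40 - 9 = 31)

9


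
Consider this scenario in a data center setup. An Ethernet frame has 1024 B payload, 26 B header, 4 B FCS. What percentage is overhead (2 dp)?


Given: payload = 1024 B, header = 26 B, trailer = 4 B
Overhead bytes = header + trailer = 26 + 4 = 30
Total frame = payload + overhead = 1024 + 30 = 1054
Overhead % = 30 / 1054 * 100 = 2.8463% -> 2.85% (2 dp)

2.85


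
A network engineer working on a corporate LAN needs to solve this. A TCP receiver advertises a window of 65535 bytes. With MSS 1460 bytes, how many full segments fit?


Given: RWND = 65535 bytes, MSS = 1460 bytes
Full segments = floor(RWND / MSS)
Full segments = floor(65535 / 1460)
Full segments = floor(44.887) = 44

44


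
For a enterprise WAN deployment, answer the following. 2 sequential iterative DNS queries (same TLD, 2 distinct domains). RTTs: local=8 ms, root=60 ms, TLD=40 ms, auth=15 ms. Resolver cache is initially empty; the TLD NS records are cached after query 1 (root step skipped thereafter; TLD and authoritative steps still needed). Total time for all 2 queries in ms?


Lookup 1 (cold cache): local + root + TLD + auth = 8 + 60 + 40 + 15 = 123 ms
Lookups 2..2 (TLD NS cached -> skip root; new domain -> still ask TLD and auth): local + TLD + auth = 8 + 40 + 15 = 63 ms each
Remaining 1 lookups: 1 * 63 = 63 ms
Total = 123 + 63 = 186 ms

186
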